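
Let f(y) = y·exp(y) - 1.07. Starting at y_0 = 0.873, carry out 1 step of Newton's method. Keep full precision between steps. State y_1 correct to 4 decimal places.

f'(y) = (y + 1)·exp(y)
y_0 = 0.873000: f = 1.020034, f' = 4.484116 → y_1 = 0.873000 - (1.020034)/(4.484116) = 0.645523

0.6455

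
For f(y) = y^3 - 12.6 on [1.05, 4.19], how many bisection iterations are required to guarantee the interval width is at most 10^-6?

Initial width b − a = 4.19 − 1.05 = 3.140000.
After n steps the width is (b−a)/2^n; need (b−a)/2^n ≤ 10^-6.
So n ≥ log₂(3.140000/10^-6) = log₂(3140000.0000) ≈ 21.5823.
Hence n = 22.

22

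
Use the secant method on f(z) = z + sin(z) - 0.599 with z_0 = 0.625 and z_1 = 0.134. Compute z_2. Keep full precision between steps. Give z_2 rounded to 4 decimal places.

f(z_0) = 0.611097, f(z_1) = -0.331401
z_2 = 0.134000 - (-0.331401)·(0.134000 - 0.625000)/(-0.331401 - (0.611097)) = 0.306645; f(z_2) = 0.009507

0.3066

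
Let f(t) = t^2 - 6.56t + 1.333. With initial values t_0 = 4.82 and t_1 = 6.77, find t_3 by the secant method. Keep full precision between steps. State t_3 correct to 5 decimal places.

Secant update: t_(k+1) = t_k − f(t_k)·(t_k − t_(k-1))/(f(t_k) − f(t_(k-1))).
f(t_0) = -7.053800, f(t_1) = 2.754700
t_2 = 6.770000 - (2.754700)·(6.770000 - 4.820000)/(2.754700 - (-7.053800)) = 6.222346; f(t_2) = -0.768000
t_3 = 6.222346 - (-0.768000)·(6.222346 - 6.770000)/(-0.768000 - (2.754700)) = 6.341743; f(t_3) = -0.051132

6.34174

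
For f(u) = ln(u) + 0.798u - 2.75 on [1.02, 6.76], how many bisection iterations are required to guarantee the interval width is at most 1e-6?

23

Initial width b − a = 6.76 − 1.02 = 5.740000.
After n steps the width is (b−a)/2^n; need (b−a)/2^n ≤ 1e-6.
So n ≥ log₂(5.740000/1e-6) = log₂(5740000.0000) ≈ 22.4526.
Hence n = 23.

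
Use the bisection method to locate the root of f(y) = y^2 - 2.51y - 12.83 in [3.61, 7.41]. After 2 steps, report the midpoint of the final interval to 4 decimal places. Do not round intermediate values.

f(3.610000) = -8.859000, f(7.410000) = 23.479000 (opposite signs)
step 1: m = 5.510000, f(m) = 3.700000 > 0 → root in [3.610000, 5.510000]
step 2: m = 4.560000, f(m) = -3.482000 < 0 → root in [4.560000, 5.510000]
Midpoint of [4.560000, 5.510000] = 5.035000

5.0350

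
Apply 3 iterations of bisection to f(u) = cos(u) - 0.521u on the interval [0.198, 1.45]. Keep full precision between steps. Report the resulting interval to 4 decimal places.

f(0.198000) = 0.877304, f(1.450000) = -0.634947 (opposite signs)
step 1: m = 0.824000, f(m) = 0.249987 > 0 → root in [0.824000, 1.450000]
step 2: m = 1.137000, f(m) = -0.172058 < 0 → root in [0.824000, 1.137000]
step 3: m = 0.980500, f(m) = 0.045767 > 0 → root in [0.980500, 1.137000]

[0.9805, 1.1370]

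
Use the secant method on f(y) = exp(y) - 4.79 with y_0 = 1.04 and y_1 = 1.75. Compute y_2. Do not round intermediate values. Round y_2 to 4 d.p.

1.5159

f(y_0) = -1.960783, f(y_1) = 0.964603
y_2 = 1.750000 - (0.964603)·(1.750000 - 1.040000)/(0.964603 - (-1.960783)) = 1.515888; f(y_2) = -0.236537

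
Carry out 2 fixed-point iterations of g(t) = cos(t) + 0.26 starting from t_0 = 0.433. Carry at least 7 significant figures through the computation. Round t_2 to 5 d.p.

0.65226

t_1 = g(0.433000) = 1.167711
t_2 = g(1.167711) = 0.652258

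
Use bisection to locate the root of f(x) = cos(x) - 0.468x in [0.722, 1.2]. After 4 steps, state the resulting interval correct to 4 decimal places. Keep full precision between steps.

[1.0506, 1.0805]

f(0.722000) = 0.412589, f(1.200000) = -0.199242 (opposite signs)
step 1: m = 0.961000, f(m) = 0.122953 > 0 → root in [0.961000, 1.200000]
step 2: m = 1.080500, f(m) = -0.034787 < 0 → root in [0.961000, 1.080500]
step 3: m = 1.020750, f(m) = 0.045016 > 0 → root in [1.020750, 1.080500]
step 4: m = 1.050625, f(m) = 0.005336 > 0 → root in [1.050625, 1.080500]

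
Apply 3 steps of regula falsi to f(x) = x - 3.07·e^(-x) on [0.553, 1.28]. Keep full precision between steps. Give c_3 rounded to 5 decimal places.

1.06229

f(0.553000) = -1.212930, f(1.280000) = 0.426425
step 1: c = 1.090894, f(c) = 0.059633 > 0 → new bracket [0.553000, 1.090894]
step 2: c = 1.065689, f(c) = 0.008103 > 0 → new bracket [0.553000, 1.065689]
step 3: c = 1.062286, f(c) = 0.001096 > 0 → new bracket [0.553000, 1.062286]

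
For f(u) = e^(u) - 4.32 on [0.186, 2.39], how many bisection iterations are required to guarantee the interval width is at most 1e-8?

28

Initial width b − a = 2.39 − 0.186 = 2.204000.
After n steps the width is (b−a)/2^n; need (b−a)/2^n ≤ 1e-8.
So n ≥ log₂(2.204000/1e-8) = log₂(220400000.0000) ≈ 27.7155.
Hence n = 28.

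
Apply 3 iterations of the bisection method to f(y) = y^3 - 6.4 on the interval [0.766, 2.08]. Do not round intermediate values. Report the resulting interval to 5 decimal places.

f(0.766000) = -5.950545, f(2.080000) = 2.598912 (opposite signs)
step 1: m = 1.423000, f(m) = -3.518526 < 0 → root in [1.423000, 2.080000]
step 2: m = 1.751500, f(m) = -1.026832 < 0 → root in [1.751500, 2.080000]
step 3: m = 1.915750, f(m) = 0.630990 > 0 → root in [1.751500, 1.915750]

[1.75150, 1.91575]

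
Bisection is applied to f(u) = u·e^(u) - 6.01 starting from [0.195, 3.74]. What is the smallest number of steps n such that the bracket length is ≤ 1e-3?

12

Initial width b − a = 3.74 − 0.195 = 3.545000.
After n steps the width is (b−a)/2^n; need (b−a)/2^n ≤ 1e-3.
So n ≥ log₂(3.545000/1e-3) = log₂(3545.0000) ≈ 11.7916.
Hence n = 12.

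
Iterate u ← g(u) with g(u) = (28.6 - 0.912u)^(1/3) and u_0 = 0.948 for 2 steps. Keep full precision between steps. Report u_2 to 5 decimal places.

2.95638

u_1 = g(0.948000) = 3.026994
u_2 = g(3.026994) = 2.956383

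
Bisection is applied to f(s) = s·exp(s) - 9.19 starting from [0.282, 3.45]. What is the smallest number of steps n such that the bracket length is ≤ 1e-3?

12

Initial width b − a = 3.45 − 0.282 = 3.168000.
After n steps the width is (b−a)/2^n; need (b−a)/2^n ≤ 1e-3.
So n ≥ log₂(3.168000/1e-3) = log₂(3168.0000) ≈ 11.6294.
Hence n = 12.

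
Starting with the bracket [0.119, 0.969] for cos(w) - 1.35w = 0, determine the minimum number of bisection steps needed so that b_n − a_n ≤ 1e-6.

20

Initial width b − a = 0.969 − 0.119 = 0.850000.
After n steps the width is (b−a)/2^n; need (b−a)/2^n ≤ 1e-6.
So n ≥ log₂(0.850000/1e-6) = log₂(850000.0000) ≈ 19.6971.
Hence n = 20.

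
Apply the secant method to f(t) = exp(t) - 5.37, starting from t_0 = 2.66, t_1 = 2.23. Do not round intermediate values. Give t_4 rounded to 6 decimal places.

1.685989

f(t_0) = 8.926289, f(t_1) = 3.929866
t_2 = 2.230000 - (3.929866)·(2.230000 - 2.660000)/(3.929866 - (8.926289)) = 1.891790; f(t_2) = 1.261225
t_3 = 1.891790 - (1.261225)·(1.891790 - 2.230000)/(1.261225 - (3.929866)) = 1.731948; f(t_3) = 0.281653
t_4 = 1.731948 - (0.281653)·(1.731948 - 1.891790)/(0.281653 - (1.261225)) = 1.685989; f(t_4) = 0.027789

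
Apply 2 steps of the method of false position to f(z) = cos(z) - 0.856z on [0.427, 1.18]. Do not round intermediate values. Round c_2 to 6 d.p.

0.805476

False-position update: c = (a·f(b) − b·f(a))/(f(b) − f(a)); replace the endpoint whose sign matches f(c).
f(0.427000) = 0.544700, f(1.180000) = -0.629155
step 1: c = 0.776412, f(c) = 0.048823 > 0 → new bracket [0.776412, 1.180000]
step 2: c = 0.805476, f(c) = 0.003281 > 0 → new bracket [0.805476, 1.180000]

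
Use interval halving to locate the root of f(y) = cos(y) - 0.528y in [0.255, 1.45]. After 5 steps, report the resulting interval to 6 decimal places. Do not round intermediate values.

f(0.255000) = 0.833023, f(1.450000) = -0.645097 (opposite signs)
step 1: m = 0.852500, f(m) = 0.207983 > 0 → root in [0.852500, 1.450000]
step 2: m = 1.151250, f(m) = -0.200514 < 0 → root in [0.852500, 1.151250]
step 3: m = 1.001875, f(m) = 0.009734 > 0 → root in [1.001875, 1.151250]
step 4: m = 1.076563, f(m) = -0.094068 < 0 → root in [1.001875, 1.076563]
step 5: m = 1.039219, f(m) = -0.041814 < 0 → root in [1.001875, 1.039219]

[1.001875, 1.039219]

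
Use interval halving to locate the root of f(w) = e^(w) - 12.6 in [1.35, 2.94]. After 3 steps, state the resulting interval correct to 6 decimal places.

[2.343750, 2.542500]

f(1.350000) = -8.742574, f(2.940000) = 6.315846 (opposite signs)
step 1: m = 2.145000, f(m) = -4.057959 < 0 → root in [2.145000, 2.940000]
step 2: m = 2.542500, f(m) = 0.111410 > 0 → root in [2.145000, 2.542500]
step 3: m = 2.343750, f(m) = -2.179761 < 0 → root in [2.343750, 2.542500]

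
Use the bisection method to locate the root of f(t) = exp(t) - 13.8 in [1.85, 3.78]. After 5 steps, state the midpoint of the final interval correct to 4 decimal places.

f(1.850000) = -7.440180, f(3.780000) = 30.016042 (opposite signs)
step 1: m = 2.815000, f(m) = 2.893176 > 0 → root in [1.850000, 2.815000]
step 2: m = 2.332500, f(m) = -3.496331 < 0 → root in [2.332500, 2.815000]
step 3: m = 2.573750, f(m) = -0.685087 < 0 → root in [2.573750, 2.815000]
step 4: m = 2.694375, f(m) = 0.996268 > 0 → root in [2.573750, 2.694375]
step 5: m = 2.634062, f(m) = 0.130247 > 0 → root in [2.573750, 2.634062]
Midpoint of [2.573750, 2.634062] = 2.603906

2.6039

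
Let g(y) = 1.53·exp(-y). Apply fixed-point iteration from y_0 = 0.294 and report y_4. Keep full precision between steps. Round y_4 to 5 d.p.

0.59881

y_1 = g(0.294000) = 1.140273
y_2 = g(1.140273) = 0.489190
y_3 = g(0.489190) = 0.938078
y_4 = g(0.938078) = 0.598810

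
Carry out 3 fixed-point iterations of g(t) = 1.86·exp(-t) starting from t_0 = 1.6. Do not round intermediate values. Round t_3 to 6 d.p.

t_1 = g(1.600000) = 0.375528
t_2 = g(0.375528) = 1.277684
t_3 = g(1.277684) = 0.518349

0.518349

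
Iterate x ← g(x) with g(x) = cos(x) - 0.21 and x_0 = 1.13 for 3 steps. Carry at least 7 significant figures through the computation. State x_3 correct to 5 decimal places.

0.51026

x_1 = g(1.130000) = 0.216660
x_2 = g(0.216660) = 0.766621
x_3 = g(0.766621) = 0.510259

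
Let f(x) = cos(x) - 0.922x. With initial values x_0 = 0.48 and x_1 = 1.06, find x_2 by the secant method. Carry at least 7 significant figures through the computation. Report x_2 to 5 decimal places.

0.75632

f(x_0) = 0.444435, f(x_1) = -0.488448
x_2 = 1.060000 - (-0.488448)·(1.060000 - 0.480000)/(-0.488448 - (0.444435)) = 0.756318; f(x_2) = 0.030043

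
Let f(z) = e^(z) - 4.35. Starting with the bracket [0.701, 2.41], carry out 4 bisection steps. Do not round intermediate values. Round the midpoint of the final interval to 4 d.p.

f(0.701000) = -2.334233, f(2.410000) = 6.783961 (opposite signs)
step 1: m = 1.555500, f(m) = 0.387455 > 0 → root in [0.701000, 1.555500]
step 2: m = 1.128250, f(m) = -1.259756 < 0 → root in [1.128250, 1.555500]
step 3: m = 1.341875, f(m) = -0.523789 < 0 → root in [1.341875, 1.555500]
step 4: m = 1.448688, f(m) = -0.092477 < 0 → root in [1.448688, 1.555500]
Midpoint of [1.448688, 1.555500] = 1.502094

1.5021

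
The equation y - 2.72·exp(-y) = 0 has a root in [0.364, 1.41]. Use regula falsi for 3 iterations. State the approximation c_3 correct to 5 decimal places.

1.00213

False-position update: c = (a·f(b) − b·f(a))/(f(b) − f(a)); replace the endpoint whose sign matches f(c).
f(0.364000) = -1.526104, f(1.410000) = 0.745930
step 1: c = 1.066588, f(c) = 0.130417 > 0 → new bracket [0.364000, 1.066588]
step 2: c = 1.011274, f(c) = 0.021860 > 0 → new bracket [0.364000, 1.011274]
step 3: c = 1.002133, f(c) = 0.003634 > 0 → new bracket [0.364000, 1.002133]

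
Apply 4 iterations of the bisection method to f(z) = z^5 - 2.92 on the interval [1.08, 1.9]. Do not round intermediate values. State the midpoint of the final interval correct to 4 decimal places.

1.2594

f(1.080000) = -1.450672, f(1.900000) = 21.840990 (opposite signs)
step 1: m = 1.490000, f(m) = 4.423978 > 0 → root in [1.080000, 1.490000]
step 2: m = 1.285000, f(m) = 0.583609 > 0 → root in [1.080000, 1.285000]
step 3: m = 1.182500, f(m) = -0.607905 < 0 → root in [1.182500, 1.285000]
step 4: m = 1.233750, f(m) = -0.061516 < 0 → root in [1.233750, 1.285000]
Midpoint of [1.233750, 1.285000] = 1.259375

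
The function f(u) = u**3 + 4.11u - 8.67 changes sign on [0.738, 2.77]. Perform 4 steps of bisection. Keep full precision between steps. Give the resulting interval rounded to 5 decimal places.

[1.37300, 1.50000]

f(0.738000) = -5.234873, f(2.770000) = 23.968633 (opposite signs)
step 1: m = 1.754000, f(m) = 3.935149 > 0 → root in [0.738000, 1.754000]
step 2: m = 1.246000, f(m) = -1.614505 < 0 → root in [1.246000, 1.754000]
step 3: m = 1.500000, f(m) = 0.870000 > 0 → root in [1.246000, 1.500000]
step 4: m = 1.373000, f(m) = -0.438688 < 0 → root in [1.373000, 1.500000]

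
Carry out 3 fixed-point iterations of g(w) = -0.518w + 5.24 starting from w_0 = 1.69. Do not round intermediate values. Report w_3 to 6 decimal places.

3.696802

w_1 = g(1.690000) = 4.364580
w_2 = g(4.364580) = 2.979148
w_3 = g(2.979148) = 3.696802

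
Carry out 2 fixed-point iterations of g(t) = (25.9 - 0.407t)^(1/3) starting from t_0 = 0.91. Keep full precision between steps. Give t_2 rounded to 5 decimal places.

t_1 = g(0.910000) = 2.944522
t_2 = g(2.944522) = 2.912337

2.91234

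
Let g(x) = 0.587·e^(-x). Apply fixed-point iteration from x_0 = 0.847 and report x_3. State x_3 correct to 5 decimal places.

0.37190

x_1 = g(0.847000) = 0.251646
x_2 = g(0.251646) = 0.456404
x_3 = g(0.456404) = 0.371898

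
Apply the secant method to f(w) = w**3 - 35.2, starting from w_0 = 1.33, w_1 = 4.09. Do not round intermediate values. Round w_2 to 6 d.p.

Secant update: w_(k+1) = w_k − f(w_k)·(w_k − w_(k-1))/(f(w_k) − f(w_(k-1))).
f(w_0) = -32.847363, f(w_1) = 33.217929
w_2 = 4.090000 - (33.217929)·(4.090000 - 1.330000)/(33.217929 - (-32.847363)) = 2.702259; f(w_2) = -15.467544

2.702259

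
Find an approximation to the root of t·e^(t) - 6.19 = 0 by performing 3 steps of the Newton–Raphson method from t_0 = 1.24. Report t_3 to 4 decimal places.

Newton update: t ← t − f(t)/f'(t).
f'(t) = (t + 1)·e^(t)
t_0 = 1.240000: f = -1.905039, f' = 7.740574 → t_1 = 1.240000 - (-1.905039)/(7.740574) = 1.486111
t_1 = 1.486111: f = 0.378421, f' = 10.988293 → t_2 = 1.486111 - (0.378421)/(10.988293) = 1.451672
t_2 = 1.451672: f = 0.009004, f' = 10.469253 → t_3 = 1.451672 - (0.009004)/(10.469253) = 1.450812

1.4508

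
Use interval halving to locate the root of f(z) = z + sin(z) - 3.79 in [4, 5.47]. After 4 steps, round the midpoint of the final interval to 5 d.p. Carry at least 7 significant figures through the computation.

f(4.000000) = -0.546802, f(5.470000) = 0.953520 (opposite signs)
step 1: m = 4.735000, f(m) = -0.054744 < 0 → root in [4.735000, 5.470000]
step 2: m = 5.102500, f(m) = 0.387633 > 0 → root in [4.735000, 5.102500]
step 3: m = 4.918750, f(m) = 0.149967 > 0 → root in [4.735000, 4.918750]
step 4: m = 4.826875, f(m) = 0.043421 > 0 → root in [4.735000, 4.826875]
Midpoint of [4.735000, 4.826875] = 4.780937

4.78094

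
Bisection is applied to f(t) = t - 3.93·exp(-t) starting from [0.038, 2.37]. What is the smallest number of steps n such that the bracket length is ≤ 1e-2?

8

Initial width b − a = 2.37 − 0.038 = 2.332000.
After n steps the width is (b−a)/2^n; need (b−a)/2^n ≤ 1e-2.
So n ≥ log₂(2.332000/1e-2) = log₂(233.2000) ≈ 7.8654.
Hence n = 8.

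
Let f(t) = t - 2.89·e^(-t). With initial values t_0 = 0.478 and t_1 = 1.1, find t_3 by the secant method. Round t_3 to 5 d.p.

f(t_0) = -1.313864, f(t_1) = 0.138003
t_2 = 1.100000 - (0.138003)·(1.100000 - 0.478000)/(0.138003 - (-1.313864)) = 1.040878; f(t_2) = 0.020290
t_3 = 1.040878 - (0.020290)·(1.040878 - 1.100000)/(0.020290 - (0.138003)) = 1.030687; f(t_3) = -0.000355

1.03069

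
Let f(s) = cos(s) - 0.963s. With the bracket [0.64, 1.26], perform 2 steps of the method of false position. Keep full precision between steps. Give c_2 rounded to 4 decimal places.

f(0.640000) = 0.185776, f(1.260000) = -0.907563
step 1: c = 0.745348, f(c) = 0.017082 > 0 → new bracket [0.745348, 1.260000]
step 2: c = 0.754856, f(c) = 0.001445 > 0 → new bracket [0.754856, 1.260000]

0.7549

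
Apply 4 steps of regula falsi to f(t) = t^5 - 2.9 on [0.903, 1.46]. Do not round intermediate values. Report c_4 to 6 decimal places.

1.233614

False-position update: c = (a·f(b) − b·f(a))/(f(b) − f(a)); replace the endpoint whose sign matches f(c).
f(0.903000) = -2.299603, f(1.460000) = 3.733829
step 1: c = 1.115297, f(c) = -1.174351 < 0 → new bracket [1.115297, 1.460000]
step 2: c = 1.197772, f(c) = -0.434695 < 0 → new bracket [1.197772, 1.460000]
step 3: c = 1.225117, f(c) = -0.140133 < 0 → new bracket [1.225117, 1.460000]
step 4: c = 1.233614, f(c) = -0.043095 < 0 → new bracket [1.233614, 1.460000]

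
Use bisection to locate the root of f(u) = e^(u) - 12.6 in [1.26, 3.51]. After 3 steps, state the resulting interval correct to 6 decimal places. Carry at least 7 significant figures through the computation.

f(1.260000) = -9.074579, f(3.510000) = 20.848268 (opposite signs)
step 1: m = 2.385000, f(m) = -1.740937 < 0 → root in [2.385000, 3.510000]
step 2: m = 2.947500, f(m) = 6.458249 > 0 → root in [2.385000, 2.947500]
step 3: m = 2.666250, f(m) = 1.785921 > 0 → root in [2.385000, 2.666250]

[2.385000, 2.666250]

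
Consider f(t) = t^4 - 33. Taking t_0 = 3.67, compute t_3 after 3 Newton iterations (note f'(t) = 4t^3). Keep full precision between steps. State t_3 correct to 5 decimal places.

2.40568

Newton update: t ← t − f(t)/f'(t).
t_0 = 3.670000: f = 148.411267, f' = 197.723452 → t_1 = 3.670000 - (148.411267)/(197.723452) = 2.919400
t_1 = 2.919400: f = 39.639740, f' = 99.526952 → t_2 = 2.919400 - (39.639740)/(99.526952) = 2.521118
t_2 = 2.521118: f = 7.399213, f' = 64.097291 → t_3 = 2.521118 - (7.399213)/(64.097291) = 2.405681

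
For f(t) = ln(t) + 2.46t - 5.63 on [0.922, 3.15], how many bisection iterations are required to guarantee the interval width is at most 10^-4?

15

Initial width b − a = 3.15 − 0.922 = 2.228000.
After n steps the width is (b−a)/2^n; need (b−a)/2^n ≤ 10^-4.
So n ≥ log₂(2.228000/10^-4) = log₂(22280.0000) ≈ 14.4435.
Hence n = 15.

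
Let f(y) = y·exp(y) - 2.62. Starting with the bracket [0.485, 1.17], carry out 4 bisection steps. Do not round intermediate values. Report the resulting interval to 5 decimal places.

[0.95594, 0.99875]

f(0.485000) = -1.832275, f(1.170000) = 1.149731 (opposite signs)
step 1: m = 0.827500, f(m) = -0.727017 < 0 → root in [0.827500, 1.170000]
step 2: m = 0.998750, f(m) = 0.091492 > 0 → root in [0.827500, 0.998750]
step 3: m = 0.913125, f(m) = -0.344403 < 0 → root in [0.913125, 0.998750]
step 4: m = 0.955937, f(m) = -0.133503 < 0 → root in [0.955937, 0.998750]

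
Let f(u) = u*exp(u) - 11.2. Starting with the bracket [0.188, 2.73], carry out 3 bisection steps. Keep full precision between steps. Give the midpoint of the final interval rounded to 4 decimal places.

1.9356

f(0.188000) = -10.973115, f(2.730000) = 30.658782 (opposite signs)
step 1: m = 1.459000, f(m) = -4.923884 < 0 → root in [1.459000, 2.730000]
step 2: m = 2.094500, f(m) = 5.810229 > 0 → root in [1.459000, 2.094500]
step 3: m = 1.776750, f(m) = -0.698314 < 0 → root in [1.776750, 2.094500]
Midpoint of [1.776750, 2.094500] = 1.935625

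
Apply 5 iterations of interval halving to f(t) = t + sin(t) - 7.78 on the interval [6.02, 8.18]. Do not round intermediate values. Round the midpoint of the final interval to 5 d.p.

7.06625

f(6.020000) = -2.020157, f(8.180000) = 1.347325 (opposite signs)
step 1: m = 7.100000, f(m) = 0.048969 > 0 → root in [6.020000, 7.100000]
step 2: m = 6.560000, f(m) = -0.946707 < 0 → root in [6.560000, 7.100000]
step 3: m = 6.830000, f(m) = -0.430031 < 0 → root in [6.830000, 7.100000]
step 4: m = 6.965000, f(m) = -0.184797 < 0 → root in [6.965000, 7.100000]
step 5: m = 7.032500, f(m) = -0.066363 < 0 → root in [7.032500, 7.100000]
Midpoint of [7.032500, 7.100000] = 7.066250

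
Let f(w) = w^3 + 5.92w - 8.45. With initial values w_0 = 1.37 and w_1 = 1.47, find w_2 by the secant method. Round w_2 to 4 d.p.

1.1836

f(w_0) = 2.231753, f(w_1) = 3.428923
w_2 = 1.470000 - (3.428923)·(1.470000 - 1.370000)/(3.428923 - (2.231753)) = 1.183581; f(w_2) = 0.214835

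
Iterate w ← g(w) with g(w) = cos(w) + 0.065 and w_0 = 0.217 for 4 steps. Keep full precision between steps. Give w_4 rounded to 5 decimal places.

0.68114

w_1 = g(0.217000) = 1.041548
w_2 = g(1.041548) = 0.569885
w_3 = g(0.569885) = 0.906963
w_4 = g(0.906963) = 0.681141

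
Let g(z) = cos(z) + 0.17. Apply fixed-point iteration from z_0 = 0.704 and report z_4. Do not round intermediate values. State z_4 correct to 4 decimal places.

0.7989

z_1 = g(0.704000) = 0.932259
z_2 = g(0.932259) = 0.766021
z_3 = g(0.766021) = 0.890675
z_4 = g(0.890675) = 0.798888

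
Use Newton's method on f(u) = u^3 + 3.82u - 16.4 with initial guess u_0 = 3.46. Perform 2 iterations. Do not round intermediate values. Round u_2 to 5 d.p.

2.11060

f'(u) = 3u^2 + 3.82
u_0 = 3.460000: f = 38.238936, f' = 39.734800 → u_1 = 3.460000 - (38.238936)/(39.734800) = 2.497646
u_1 = 2.497646: f = 8.721916, f' = 22.534710 → u_2 = 2.497646 - (8.721916)/(22.534710) = 2.110603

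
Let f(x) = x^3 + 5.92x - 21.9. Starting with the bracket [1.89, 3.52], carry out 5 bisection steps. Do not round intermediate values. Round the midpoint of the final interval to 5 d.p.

2.11922

f(1.890000) = -3.959931, f(3.520000) = 42.552608 (opposite signs)
step 1: m = 2.705000, f(m) = 13.906153 > 0 → root in [1.890000, 2.705000]
step 2: m = 2.297500, f(m) = 3.828568 > 0 → root in [1.890000, 2.297500]
step 3: m = 2.093750, f(m) = -0.326442 < 0 → root in [2.093750, 2.297500]
step 4: m = 2.195625, f(m) = 1.682701 > 0 → root in [2.093750, 2.195625]
step 5: m = 2.144687, f(m) = 0.661436 > 0 → root in [2.093750, 2.144687]
Midpoint of [2.093750, 2.144687] = 2.119219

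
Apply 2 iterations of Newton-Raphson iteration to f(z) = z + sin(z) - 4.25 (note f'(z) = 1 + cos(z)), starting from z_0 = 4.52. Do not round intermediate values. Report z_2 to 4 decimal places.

5.1692

z_0 = 4.520000: f = -0.711550, f' = 0.808796 → z_1 = 4.520000 - (-0.711550)/(0.808796) = 5.399765
z_1 = 5.399765: f = 0.376852, f' = 1.634511 → z_2 = 5.399765 - (0.376852)/(1.634511) = 5.169206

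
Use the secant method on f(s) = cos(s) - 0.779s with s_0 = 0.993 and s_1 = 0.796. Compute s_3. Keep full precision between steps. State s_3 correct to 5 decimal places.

0.84860

Secant update: s_(k+1) = s_k − f(s_k)·(s_k − s_(k-1))/(f(s_k) − f(s_(k-1))).
f(s_0) = -0.227368, f(s_1) = 0.079487
s_2 = 0.796000 - (0.079487)·(0.796000 - 0.993000)/(0.079487 - (-0.227368)) = 0.847030; f(s_2) = 0.002375
s_3 = 0.847030 - (0.002375)·(0.847030 - 0.796000)/(0.002375 - (0.079487)) = 0.848602; f(s_3) = -0.000028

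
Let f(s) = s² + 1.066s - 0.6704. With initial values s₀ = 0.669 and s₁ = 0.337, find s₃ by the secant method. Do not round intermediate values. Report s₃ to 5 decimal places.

f(s_0) = 0.490315, f(s_1) = -0.197589
s_2 = 0.337000 - (-0.197589)·(0.337000 - 0.669000)/(-0.197589 - (0.490315)) = 0.432361; f(s_2) = -0.022566
s_3 = 0.432361 - (-0.022566)·(0.432361 - 0.337000)/(-0.022566 - (-0.197589)) = 0.444657; f(s_3) = 0.001324

0.44466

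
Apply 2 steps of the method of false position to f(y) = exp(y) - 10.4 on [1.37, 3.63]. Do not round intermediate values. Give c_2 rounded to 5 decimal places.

2.05286

f(1.370000) = -6.464649, f(3.630000) = 27.312817
step 1: c = 1.802540, f(c) = -4.334966 < 0 → new bracket [1.802540, 3.630000]
step 2: c = 2.052857, f(c) = -2.609874 < 0 → new bracket [2.052857, 3.630000]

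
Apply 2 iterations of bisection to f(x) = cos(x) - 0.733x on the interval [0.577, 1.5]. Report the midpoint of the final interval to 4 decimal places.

f(0.577000) = 0.415162, f(1.500000) = -1.028763 (opposite signs)
step 1: m = 1.038500, f(m) = -0.253707 < 0 → root in [0.577000, 1.038500]
step 2: m = 0.807750, f(m) = 0.099046 > 0 → root in [0.807750, 1.038500]
Midpoint of [0.807750, 1.038500] = 0.923125

0.9231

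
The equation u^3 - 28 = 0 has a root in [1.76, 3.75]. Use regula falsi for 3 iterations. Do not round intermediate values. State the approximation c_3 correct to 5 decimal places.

3.02219

False-position update: c = (a·f(b) − b·f(a))/(f(b) − f(a)); replace the endpoint whose sign matches f(c).
f(1.760000) = -22.548224, f(3.750000) = 24.734375
step 1: c = 2.708995, f(c) = -8.119616 < 0 → new bracket [2.708995, 3.750000]
step 2: c = 2.966272, f(c) = -1.900462 < 0 → new bracket [2.966272, 3.750000]
step 3: c = 3.022193, f(c) = -0.396352 < 0 → new bracket [3.022193, 3.750000]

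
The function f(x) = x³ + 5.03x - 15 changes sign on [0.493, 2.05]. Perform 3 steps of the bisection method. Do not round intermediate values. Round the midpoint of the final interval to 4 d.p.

1.7581

f(0.493000) = -12.400387, f(2.050000) = 3.926625 (opposite signs)
step 1: m = 1.271500, f(m) = -6.548705 < 0 → root in [1.271500, 2.050000]
step 2: m = 1.660750, f(m) = -2.065929 < 0 → root in [1.660750, 2.050000]
step 3: m = 1.855375, f(m) = 0.719510 > 0 → root in [1.660750, 1.855375]
Midpoint of [1.660750, 1.855375] = 1.758062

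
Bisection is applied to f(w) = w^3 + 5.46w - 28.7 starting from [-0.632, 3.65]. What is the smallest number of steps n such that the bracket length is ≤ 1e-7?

Initial width b − a = 3.65 − -0.632 = 4.282000.
After n steps the width is (b−a)/2^n; need (b−a)/2^n ≤ 1e-7.
So n ≥ log₂(4.282000/1e-7) = log₂(42820000.0000) ≈ 25.3518.
Hence n = 26.

26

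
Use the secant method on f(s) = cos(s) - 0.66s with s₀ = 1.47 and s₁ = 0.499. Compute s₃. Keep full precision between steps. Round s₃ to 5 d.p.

f(s_0) = -0.869574, f(s_1) = 0.548722
s_2 = 0.499000 - (0.548722)·(0.499000 - 1.470000)/(0.548722 - (-0.869574)) = 0.874668; f(s_2) = 0.063970
s_3 = 0.874668 - (0.063970)·(0.874668 - 0.499000)/(0.063970 - (0.548722)) = 0.924243; f(s_3) = -0.007562

0.92424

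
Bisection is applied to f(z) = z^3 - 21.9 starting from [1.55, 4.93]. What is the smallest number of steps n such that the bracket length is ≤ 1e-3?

12

Initial width b − a = 4.93 − 1.55 = 3.380000.
After n steps the width is (b−a)/2^n; need (b−a)/2^n ≤ 1e-3.
So n ≥ log₂(3.380000/1e-3) = log₂(3380.0000) ≈ 11.7228.
Hence n = 12.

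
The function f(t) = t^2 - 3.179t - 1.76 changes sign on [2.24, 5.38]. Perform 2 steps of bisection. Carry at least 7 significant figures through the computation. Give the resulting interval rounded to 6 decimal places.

[3.025000, 3.810000]

f(2.240000) = -3.863360, f(5.380000) = 10.081380 (opposite signs)
step 1: m = 3.810000, f(m) = 0.644110 > 0 → root in [2.240000, 3.810000]
step 2: m = 3.025000, f(m) = -2.225850 < 0 → root in [3.025000, 3.810000]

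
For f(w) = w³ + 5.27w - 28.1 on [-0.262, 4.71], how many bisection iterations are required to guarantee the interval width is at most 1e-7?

26

Initial width b − a = 4.71 − -0.262 = 4.972000.
After n steps the width is (b−a)/2^n; need (b−a)/2^n ≤ 1e-7.
So n ≥ log₂(4.972000/1e-7) = log₂(49720000.0000) ≈ 25.5673.
Hence n = 26.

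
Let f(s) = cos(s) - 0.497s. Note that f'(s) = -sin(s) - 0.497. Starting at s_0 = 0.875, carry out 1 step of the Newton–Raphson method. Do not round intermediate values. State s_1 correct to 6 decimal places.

Newton update: s ← s − f(s)/f'(s).
s_0 = 0.875000: f = 0.206122, f' = -1.264544 → s_1 = 0.875000 - (0.206122)/(-1.264544) = 1.038001

1.038001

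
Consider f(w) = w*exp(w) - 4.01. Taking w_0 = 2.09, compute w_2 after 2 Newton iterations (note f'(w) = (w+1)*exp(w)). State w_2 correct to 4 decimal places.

1.2854

w_0 = 2.090000: f = 12.887473, f' = 24.982388 → w_1 = 2.090000 - (12.887473)/(24.982388) = 1.574138
w_1 = 1.574138: f = 3.587698, f' = 12.424276 → w_2 = 1.574138 - (3.587698)/(12.424276) = 1.285373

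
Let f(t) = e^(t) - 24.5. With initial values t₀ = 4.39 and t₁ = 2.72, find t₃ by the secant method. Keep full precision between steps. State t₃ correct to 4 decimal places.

f(t_0) = 56.140419, f(t_1) = -9.319678
t_2 = 2.720000 - (-9.319678)·(2.720000 - 4.390000)/(-9.319678 - (56.140419)) = 2.957761; f(t_2) = -5.245187
t_3 = 2.957761 - (-5.245187)·(2.957761 - 2.720000)/(-5.245187 - (-9.319678)) = 3.263836; f(t_3) = 1.649666

3.2638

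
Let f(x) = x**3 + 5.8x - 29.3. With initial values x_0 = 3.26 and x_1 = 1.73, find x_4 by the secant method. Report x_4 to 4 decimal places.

f(x_0) = 24.253976, f(x_1) = -14.088283
x_2 = 1.730000 - (-14.088283)·(1.730000 - 3.260000)/(-14.088283 - (24.253976)) = 2.292175; f(x_2) = -3.962138
x_3 = 2.292175 - (-3.962138)·(2.292175 - 1.730000)/(-3.962138 - (-14.088283)) = 2.512142; f(x_3) = 1.124199
x_4 = 2.512142 - (1.124199)·(2.512142 - 2.292175)/(1.124199 - (-3.962138)) = 2.463524; f(x_4) = -0.060546

2.4635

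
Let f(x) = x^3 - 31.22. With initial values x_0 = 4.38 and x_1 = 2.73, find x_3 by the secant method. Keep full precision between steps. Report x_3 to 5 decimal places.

Secant update: x_(k+1) = x_k − f(x_k)·(x_k − x_(k-1))/(f(x_k) − f(x_(k-1))).
f(x_0) = 52.807672, f(x_1) = -10.873583
x_2 = 2.730000 - (-10.873583)·(2.730000 - 4.380000)/(-10.873583 - (52.807672)) = 3.011738; f(x_2) = -3.901840
x_3 = 3.011738 - (-3.901840)·(3.011738 - 2.730000)/(-3.901840 - (-10.873583)) = 3.169416; f(x_3) = 0.617424

3.16942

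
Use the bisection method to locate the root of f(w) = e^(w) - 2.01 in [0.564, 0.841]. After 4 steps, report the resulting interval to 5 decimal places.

[0.68519, 0.70250]

f(0.564000) = -0.252311, f(0.841000) = 0.308685 (opposite signs)
step 1: m = 0.702500, f(m) = 0.008793 > 0 → root in [0.564000, 0.702500]
step 2: m = 0.633250, f(m) = -0.126277 < 0 → root in [0.633250, 0.702500]
step 3: m = 0.667875, f(m) = -0.059911 < 0 → root in [0.667875, 0.702500]
step 4: m = 0.685187, f(m) = -0.025856 < 0 → root in [0.685187, 0.702500]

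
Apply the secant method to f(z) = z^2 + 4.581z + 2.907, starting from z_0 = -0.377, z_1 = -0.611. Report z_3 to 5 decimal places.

f(z_0) = 1.322092, f(z_1) = 0.481330
z_2 = -0.611000 - (0.481330)·(-0.611000 - -0.377000)/(0.481330 - (1.322092)) = -0.744963; f(z_2) = 0.049294
z_3 = -0.744963 - (0.049294)·(-0.744963 - -0.611000)/(0.049294 - (0.481330)) = -0.760248; f(z_3) = 0.002281

-0.76025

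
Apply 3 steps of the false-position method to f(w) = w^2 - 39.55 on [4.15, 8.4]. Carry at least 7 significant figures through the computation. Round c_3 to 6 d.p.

f(4.150000) = -22.327500, f(8.400000) = 31.010000
step 1: c = 5.929084, f(c) = -4.395967 < 0 → new bracket [5.929084, 8.400000]
step 2: c = 6.235870, f(c) = -0.663925 < 0 → new bracket [6.235870, 8.400000]
step 3: c = 6.281233, f(c) = -0.096113 < 0 → new bracket [6.281233, 8.400000]

6.281233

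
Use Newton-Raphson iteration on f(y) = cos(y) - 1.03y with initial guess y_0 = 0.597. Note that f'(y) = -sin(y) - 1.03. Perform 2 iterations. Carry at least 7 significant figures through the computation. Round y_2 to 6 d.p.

0.726037

y_0 = 0.597000: f = 0.212116, f' = -1.592164 → y_1 = 0.597000 - (0.212116)/(-1.592164) = 0.730225
y_1 = 0.730225: f = -0.007107, f' = -1.697037 → y_2 = 0.730225 - (-0.007107)/(-1.697037) = 0.726037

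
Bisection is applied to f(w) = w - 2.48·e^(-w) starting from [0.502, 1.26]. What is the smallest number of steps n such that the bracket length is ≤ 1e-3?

10

Initial width b − a = 1.26 − 0.502 = 0.758000.
After n steps the width is (b−a)/2^n; need (b−a)/2^n ≤ 1e-3.
So n ≥ log₂(0.758000/1e-3) = log₂(758.0000) ≈ 9.5661.
Hence n = 10.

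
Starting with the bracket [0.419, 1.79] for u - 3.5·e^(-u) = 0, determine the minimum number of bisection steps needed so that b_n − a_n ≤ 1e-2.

Initial width b − a = 1.79 − 0.419 = 1.371000.
After n steps the width is (b−a)/2^n; need (b−a)/2^n ≤ 1e-2.
So n ≥ log₂(1.371000/1e-2) = log₂(137.1000) ≈ 7.0991.
Hence n = 8.

8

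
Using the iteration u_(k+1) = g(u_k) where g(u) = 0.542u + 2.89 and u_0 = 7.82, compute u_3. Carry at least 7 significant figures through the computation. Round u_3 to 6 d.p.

u_1 = g(7.820000) = 7.128440
u_2 = g(7.128440) = 6.753614
u_3 = g(6.753614) = 6.550459

6.550459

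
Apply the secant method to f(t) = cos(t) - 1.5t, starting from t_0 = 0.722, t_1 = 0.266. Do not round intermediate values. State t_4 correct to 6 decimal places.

Secant update: t_(k+1) = t_k − f(t_k)·(t_k − t_(k-1))/(f(t_k) − f(t_(k-1))).
f(t_0) = -0.332515, f(t_1) = 0.565830
t_2 = 0.266000 - (0.565830)·(0.266000 - 0.722000)/(0.565830 - (-0.332515)) = 0.553216; f(t_2) = 0.021016
t_3 = 0.553216 - (0.021016)·(0.553216 - 0.266000)/(0.021016 - (0.565830)) = 0.564295; f(t_3) = -0.001476
t_4 = 0.564295 - (-0.001476)·(0.564295 - 0.553216)/(-0.001476 - (0.021016)) = 0.563568; f(t_4) = 0.000003

0.563568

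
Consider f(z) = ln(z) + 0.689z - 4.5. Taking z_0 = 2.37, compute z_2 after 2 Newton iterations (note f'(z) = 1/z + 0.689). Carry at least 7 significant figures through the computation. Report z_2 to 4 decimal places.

Newton update: z ← z − f(z)/f'(z).
z_0 = 2.370000: f = -2.004180, f' = 1.110941 → z_1 = 2.370000 - (-2.004180)/(1.110941) = 4.174038
z_1 = 4.174038: f = -0.195204, f' = 0.928576 → z_2 = 4.174038 - (-0.195204)/(0.928576) = 4.384257

4.3843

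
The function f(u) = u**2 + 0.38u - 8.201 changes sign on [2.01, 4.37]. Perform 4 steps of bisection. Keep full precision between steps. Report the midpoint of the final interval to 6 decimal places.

f(2.010000) = -3.397100, f(4.370000) = 12.556500 (opposite signs)
step 1: m = 3.190000, f(m) = 3.187300 > 0 → root in [2.010000, 3.190000]
step 2: m = 2.600000, f(m) = -0.453000 < 0 → root in [2.600000, 3.190000]
step 3: m = 2.895000, f(m) = 1.280125 > 0 → root in [2.600000, 2.895000]
step 4: m = 2.747500, f(m) = 0.391806 > 0 → root in [2.600000, 2.747500]
Midpoint of [2.600000, 2.747500] = 2.673750

2.673750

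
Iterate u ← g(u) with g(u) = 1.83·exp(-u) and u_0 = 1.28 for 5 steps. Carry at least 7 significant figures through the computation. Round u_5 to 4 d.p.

u_1 = g(1.280000) = 0.508808
u_2 = g(0.508808) = 1.100217
u_3 = g(1.100217) = 0.609022
u_4 = g(0.609022) = 0.995305
u_5 = g(0.995305) = 0.676387

0.6764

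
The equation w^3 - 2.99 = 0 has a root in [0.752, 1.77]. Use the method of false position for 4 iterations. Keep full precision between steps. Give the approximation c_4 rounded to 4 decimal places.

1.4391

f(0.752000) = -2.564741, f(1.770000) = 2.555233
step 1: c = 1.261945, f(c) = -0.980345 < 0 → new bracket [1.261945, 1.770000]
step 2: c = 1.402819, f(c) = -0.229393 < 0 → new bracket [1.402819, 1.770000]
step 3: c = 1.433066, f(c) = -0.046941 < 0 → new bracket [1.433066, 1.770000]
step 4: c = 1.439144, f(c) = -0.009335 < 0 → new bracket [1.439144, 1.770000]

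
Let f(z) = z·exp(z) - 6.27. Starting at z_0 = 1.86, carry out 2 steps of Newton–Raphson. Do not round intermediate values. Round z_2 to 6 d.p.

f'(z) = (z + 1)·exp(z)
z_0 = 1.860000: f = 5.678150, f' = 18.371887 → z_1 = 1.860000 - (5.678150)/(18.371887) = 1.550933
z_1 = 1.550933: f = 1.043991, f' = 12.029858 → z_2 = 1.550933 - (1.043991)/(12.029858) = 1.464149

1.464149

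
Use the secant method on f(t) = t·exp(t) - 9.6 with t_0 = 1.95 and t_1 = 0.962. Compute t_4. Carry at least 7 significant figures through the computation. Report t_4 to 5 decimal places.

f(t_0) = 4.105941, f(t_1) = -7.082518
t_2 = 0.962000 - (-7.082518)·(0.962000 - 1.950000)/(-7.082518 - (4.105941)) = 1.587424; f(t_2) = -1.835701
t_3 = 1.587424 - (-1.835701)·(1.587424 - 0.962000)/(-1.835701 - (-7.082518)) = 1.806240; f(t_3) = 1.395521
t_4 = 1.806240 - (1.395521)·(1.806240 - 1.587424)/(1.395521 - (-1.835701)) = 1.711736; f(t_4) = -0.119426

1.71174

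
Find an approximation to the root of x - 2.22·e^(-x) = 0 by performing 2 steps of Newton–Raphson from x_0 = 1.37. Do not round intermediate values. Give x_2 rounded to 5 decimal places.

0.90084

f'(x) = 1 + 2.22·e^(-x)
x_0 = 1.370000: f = 0.805883, f' = 1.564117 → x_1 = 1.370000 - (0.805883)/(1.564117) = 0.854769
x_1 = 0.854769: f = -0.089579, f' = 1.944347 → x_2 = 0.854769 - (-0.089579)/(1.944347) = 0.900840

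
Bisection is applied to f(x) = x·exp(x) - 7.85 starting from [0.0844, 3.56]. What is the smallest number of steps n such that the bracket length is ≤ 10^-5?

Initial width b − a = 3.56 − 0.0844 = 3.475600.
After n steps the width is (b−a)/2^n; need (b−a)/2^n ≤ 10^-5.
So n ≥ log₂(3.475600/10^-5) = log₂(347560.0000) ≈ 18.4069.
Hence n = 19.

19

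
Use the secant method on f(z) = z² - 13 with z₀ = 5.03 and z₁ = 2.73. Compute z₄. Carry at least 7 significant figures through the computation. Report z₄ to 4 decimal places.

3.6050

f(z_0) = 12.300900, f(z_1) = -5.547100
z_2 = 2.730000 - (-5.547100)·(2.730000 - 5.030000)/(-5.547100 - (12.300900)) = 3.444832; f(z_2) = -1.133129
z_3 = 3.444832 - (-1.133129)·(3.444832 - 2.730000)/(-1.133129 - (-5.547100)) = 3.628340; f(z_3) = 0.164852
z_4 = 3.628340 - (0.164852)·(3.628340 - 3.444832)/(0.164852 - (-1.133129)) = 3.605033; f(z_4) = -0.003734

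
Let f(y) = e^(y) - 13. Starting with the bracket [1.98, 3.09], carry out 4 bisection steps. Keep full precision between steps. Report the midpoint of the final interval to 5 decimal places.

2.56969

f(1.980000) = -5.757257, f(3.090000) = 8.977078 (opposite signs)
step 1: m = 2.535000, f(m) = -0.383569 < 0 → root in [2.535000, 3.090000]
step 2: m = 2.812500, f(m) = 3.651495 > 0 → root in [2.535000, 2.812500]
step 3: m = 2.673750, f(m) = 1.494221 > 0 → root in [2.535000, 2.673750]
step 4: m = 2.604375, f(m) = 0.522771 > 0 → root in [2.535000, 2.604375]
Midpoint of [2.535000, 2.604375] = 2.569688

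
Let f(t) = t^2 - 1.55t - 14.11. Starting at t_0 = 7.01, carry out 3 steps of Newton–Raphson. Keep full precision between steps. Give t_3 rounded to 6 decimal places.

4.610523

f'(t) = 2t - 1.55
t_0 = 7.010000: f = 24.164600, f' = 12.470000 → t_1 = 7.010000 - (24.164600)/(12.470000) = 5.072181
t_1 = 5.072181: f = 3.755142, f' = 8.594362 → t_2 = 5.072181 - (3.755142)/(8.594362) = 4.635250
t_2 = 4.635250: f = 0.190909, f' = 7.720501 → t_3 = 4.635250 - (0.190909)/(7.720501) = 4.610523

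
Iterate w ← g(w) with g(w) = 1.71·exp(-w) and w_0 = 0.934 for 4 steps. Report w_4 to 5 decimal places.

0.83730

w_1 = g(0.934000) = 0.671993
w_2 = g(0.671993) = 0.873279
w_3 = g(0.873279) = 0.714062
w_4 = g(0.714062) = 0.837304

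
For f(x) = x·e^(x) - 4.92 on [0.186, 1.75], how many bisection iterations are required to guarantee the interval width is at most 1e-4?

Initial width b − a = 1.75 − 0.186 = 1.564000.
After n steps the width is (b−a)/2^n; need (b−a)/2^n ≤ 1e-4.
So n ≥ log₂(1.564000/1e-4) = log₂(15640.0000) ≈ 13.9330.
Hence n = 14.

14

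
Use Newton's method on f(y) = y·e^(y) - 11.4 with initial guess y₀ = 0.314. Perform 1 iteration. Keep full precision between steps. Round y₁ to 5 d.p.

6.41287

Newton update: y ← y − f(y)/f'(y).
f'(y) = (y + 1)·e^(y)
y_0 = 0.314000: f = -10.970169, f' = 1.798721 → y_1 = 0.314000 - (-10.970169)/(1.798721) = 6.412871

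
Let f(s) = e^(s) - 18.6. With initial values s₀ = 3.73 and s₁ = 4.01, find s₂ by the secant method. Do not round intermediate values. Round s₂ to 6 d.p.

Secant update: s_(k+1) = s_k − f(s_k)·(s_k − s_(k-1))/(f(s_k) − f(s_(k-1))).
f(s_0) = 23.079108, f(s_1) = 36.546871
s_2 = 4.010000 - (36.546871)·(4.010000 - 3.730000)/(36.546871 - (23.079108)) = 3.250176; f(s_2) = 7.194890

3.250176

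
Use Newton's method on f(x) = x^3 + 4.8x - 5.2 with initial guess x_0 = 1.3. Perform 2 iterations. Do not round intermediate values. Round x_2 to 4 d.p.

0.9217

f'(x) = 3x^2 + 4.8
x_0 = 1.300000: f = 3.237000, f' = 9.870000 → x_1 = 1.300000 - (3.237000)/(9.870000) = 0.972036
x_1 = 0.972036: f = 0.384209, f' = 7.634565 → x_2 = 0.972036 - (0.384209)/(7.634565) = 0.921712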